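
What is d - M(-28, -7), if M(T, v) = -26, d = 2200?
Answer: 2226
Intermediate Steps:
d - M(-28, -7) = 2200 - 1*(-26) = 2200 + 26 = 2226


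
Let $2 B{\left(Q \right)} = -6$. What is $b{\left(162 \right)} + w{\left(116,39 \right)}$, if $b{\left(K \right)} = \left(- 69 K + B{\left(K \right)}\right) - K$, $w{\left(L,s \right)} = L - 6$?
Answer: $-11233$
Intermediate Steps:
$B{\left(Q \right)} = -3$ ($B{\left(Q \right)} = \frac{1}{2} \left(-6\right) = -3$)
$w{\left(L,s \right)} = -6 + L$
$b{\left(K \right)} = -3 - 70 K$ ($b{\left(K \right)} = \left(- 69 K - 3\right) - K = \left(-3 - 69 K\right) - K = -3 - 70 K$)
$b{\left(162 \right)} + w{\left(116,39 \right)} = \left(-3 - 11340\right) + \left(-6 + 116\right) = \left(-3 - 11340\right) + 110 = -11343 + 110 = -11233$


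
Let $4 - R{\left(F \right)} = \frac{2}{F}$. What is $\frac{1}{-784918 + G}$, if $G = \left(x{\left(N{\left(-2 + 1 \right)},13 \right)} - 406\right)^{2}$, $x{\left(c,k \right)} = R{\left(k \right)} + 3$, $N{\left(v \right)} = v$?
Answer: $- \frac{169}{105725421} \approx -1.5985 \cdot 10^{-6}$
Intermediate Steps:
$R{\left(F \right)} = 4 - \frac{2}{F}$
$x{\left(c,k \right)} = 7 - \frac{2}{k}$ ($x{\left(c,k \right)} = \left(4 - \frac{2}{k}\right) + 3 = 7 - \frac{2}{k}$)
$G = \frac{26925721}{169}$ ($G = \left(\left(7 - \frac{2}{13}\right) - 406\right)^{2} = \left(\frac{89}{13} - 406\right)^{2} = \left(- \frac{5189}{13}\right)^{2} = \frac{26925721}{169} \approx 1.5932 \cdot 10^{5}$)
$\frac{1}{-784918 + G} = \frac{1}{-784918 + \frac{26925721}{169}} = \frac{1}{- \frac{105725421}{169}} = - \frac{169}{105725421}$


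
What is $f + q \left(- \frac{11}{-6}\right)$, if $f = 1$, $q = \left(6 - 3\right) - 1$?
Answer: $\frac{14}{3} \approx 4.6667$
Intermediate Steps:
$q = 2$ ($q = 3 - 1 = 2$)
$f + q \left(- \frac{11}{-6}\right) = 1 + 2 \left(- \frac{11}{-6}\right) = 1 + 2 \left(\left(-11\right) \left(- \frac{1}{6}\right)\right) = 1 + 2 \cdot \frac{11}{6} = 1 + \frac{11}{3} = \frac{14}{3}$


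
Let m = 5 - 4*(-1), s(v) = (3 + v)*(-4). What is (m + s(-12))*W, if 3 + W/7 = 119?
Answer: 36540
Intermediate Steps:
W = 812 (W = -21 + 7*119 = -21 + 833 = 812)
s(v) = -12 - 4*v
m = 9 (m = 5 + 4 = 9)
(m + s(-12))*W = (9 + (-12 - 4*(-12)))*812 = (9 + (-12 + 48))*812 = (9 + 36)*812 = 45*812 = 36540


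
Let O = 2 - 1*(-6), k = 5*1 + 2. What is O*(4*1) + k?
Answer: 39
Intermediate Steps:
k = 7 (k = 5 + 2 = 7)
O = 8 (O = 2 + 6 = 8)
O*(4*1) + k = 8*(4*1) + 7 = 8*4 + 7 = 32 + 7 = 39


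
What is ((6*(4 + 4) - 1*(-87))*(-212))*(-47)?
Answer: 1345140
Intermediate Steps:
((6*(4 + 4) - 1*(-87))*(-212))*(-47) = ((6*8 + 87)*(-212))*(-47) = ((48 + 87)*(-212))*(-47) = (135*(-212))*(-47) = -28620*(-47) = 1345140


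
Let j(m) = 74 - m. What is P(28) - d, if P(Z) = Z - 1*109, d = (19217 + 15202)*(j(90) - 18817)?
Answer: 648212946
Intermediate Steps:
d = -648213027 (d = (19217 + 15202)*((74 - 1*90) - 18817) = 34419*((74 - 90) - 18817) = 34419*(-16 - 18817) = 34419*(-18833) = -648213027)
P(Z) = -109 + Z (P(Z) = Z - 109 = -109 + Z)
P(28) - d = (-109 + 28) - 1*(-648213027) = -81 + 648213027 = 648212946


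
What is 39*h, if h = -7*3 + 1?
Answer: -780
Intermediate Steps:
h = -20 (h = -21 + 1 = -20)
39*h = 39*(-20) = -780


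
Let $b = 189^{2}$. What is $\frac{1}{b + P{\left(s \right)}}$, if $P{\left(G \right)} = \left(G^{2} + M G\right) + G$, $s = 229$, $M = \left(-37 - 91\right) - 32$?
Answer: $\frac{1}{51751} \approx 1.9323 \cdot 10^{-5}$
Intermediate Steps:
$M = -160$ ($M = -128 - 32 = -160$)
$b = 35721$
$P{\left(G \right)} = G^{2} - 159 G$ ($P{\left(G \right)} = \left(G^{2} - 160 G\right) + G = G^{2} - 159 G$)
$\frac{1}{b + P{\left(s \right)}} = \frac{1}{35721 + 229 \left(-159 + 229\right)} = \frac{1}{35721 + 229 \cdot 70} = \frac{1}{35721 + 16030} = \frac{1}{51751}$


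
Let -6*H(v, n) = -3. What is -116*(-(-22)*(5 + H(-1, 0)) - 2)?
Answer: -13804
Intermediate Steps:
H(v, n) = 1/2 (H(v, n) = -1/6*(-3) = 1/2)
-116*(-(-22)*(5 + H(-1, 0)) - 2) = -116*(-(-22)*(5 + 1/2) - 2) = -116*(-(-22)*11/2 - 2) = -116*(-11*(-11) - 2) = -116*(121 - 2) = -116*119 = -13804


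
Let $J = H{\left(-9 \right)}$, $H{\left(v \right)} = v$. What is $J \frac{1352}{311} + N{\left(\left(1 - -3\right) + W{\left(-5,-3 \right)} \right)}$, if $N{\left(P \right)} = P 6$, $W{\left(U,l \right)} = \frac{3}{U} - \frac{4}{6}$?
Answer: $- \frac{35338}{1555} \approx -22.725$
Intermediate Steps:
$W{\left(U,l \right)} = - \frac{2}{3} + \frac{3}{U}$ ($W{\left(U,l \right)} = \frac{3}{U} - \frac{2}{3} = - \frac{2}{3} + \frac{3}{U}$)
$J = -9$
$N{\left(P \right)} = 6 P$
$J \frac{1352}{311} + N{\left(\left(1 - -3\right) + W{\left(-5,-3 \right)} \right)} = - 9 \cdot \frac{1352}{311} + 6 \left(\left(1 - -3\right) - \left(\frac{2}{3} - \frac{3}{-5}\right)\right) = - 9 \cdot 1352 \cdot \frac{1}{311} + 6 \left(\left(1 + 3\right) + \left(- \frac{2}{3} + 3 \left(- \frac{1}{5}\right)\right)\right) = \left(-9\right) \frac{1352}{311} + 6 \left(4 - \frac{19}{15}\right) = - \frac{12168}{311} + 6 \left(4 - \frac{19}{15}\right) = - \frac{12168}{311} + 6 \cdot \frac{41}{15} = - \frac{12168}{311} + \frac{82}{5} = - \frac{35338}{1555}$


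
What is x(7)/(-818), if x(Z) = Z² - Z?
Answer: -21/409 ≈ -0.051345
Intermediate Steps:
x(7)/(-818) = (7*(-1 + 7))/(-818) = (7*6)*(-1/818) = 42*(-1/818) = -21/409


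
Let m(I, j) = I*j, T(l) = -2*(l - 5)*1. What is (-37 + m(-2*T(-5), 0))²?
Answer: 1369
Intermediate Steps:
T(l) = 10 - 2*l (T(l) = -2*(-5 + l)*1 = (10 - 2*l)*1 = 10 - 2*l)
(-37 + m(-2*T(-5), 0))² = (-37 - 2*(10 - 2*(-5))*0)² = (-37 - 2*(10 + 10)*0)² = (-37 - 2*20*0)² = (-37 - 40*0)² = (-37 + 0)² = (-37)² = 1369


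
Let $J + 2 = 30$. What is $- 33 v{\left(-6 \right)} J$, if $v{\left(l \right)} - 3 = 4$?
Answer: $-6468$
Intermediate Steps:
$J = 28$ ($J = -2 + 30 = 28$)
$v{\left(l \right)} = 7$ ($v{\left(l \right)} = 3 + 4 = 7$)
$- 33 v{\left(-6 \right)} J = \left(-33\right) 7 \cdot 28 = \left(-231\right) 28 = -6468$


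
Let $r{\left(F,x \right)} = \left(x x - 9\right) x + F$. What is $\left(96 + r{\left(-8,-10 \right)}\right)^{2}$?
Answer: $675684$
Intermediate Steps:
$r{\left(F,x \right)} = F + x \left(-9 + x^{2}\right)$ ($r{\left(F,x \right)} = \left(x^{2} - 9\right) x + F = \left(-9 + x^{2}\right) x + F = x \left(-9 + x^{2}\right) + F = F + x \left(-9 + x^{2}\right)$)
$\left(96 + r{\left(-8,-10 \right)}\right)^{2} = \left(96 - \left(-82 + 1000\right)\right)^{2} = \left(96 - 918\right)^{2} = \left(-822\right)^{2} = 675684$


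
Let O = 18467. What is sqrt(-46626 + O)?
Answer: I*sqrt(28159) ≈ 167.81*I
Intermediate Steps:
sqrt(-46626 + O) = sqrt(-46626 + 18467) = sqrt(-28159) = I*sqrt(28159)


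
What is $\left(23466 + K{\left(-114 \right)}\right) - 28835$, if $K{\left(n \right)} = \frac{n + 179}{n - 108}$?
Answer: $- \frac{1191983}{222} \approx -5369.3$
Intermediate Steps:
$K{\left(n \right)} = \frac{179 + n}{-108 + n}$
$\left(23466 + K{\left(-114 \right)}\right) - 28835 = \left(23466 + \frac{179 - 114}{-108 - 114}\right) - 28835 = \left(23466 + \frac{1}{-222} \cdot 65\right) - 28835 = \left(23466 - \frac{65}{222}\right) - 28835 = \frac{5209387}{222} - 28835 = - \frac{1191983}{222}$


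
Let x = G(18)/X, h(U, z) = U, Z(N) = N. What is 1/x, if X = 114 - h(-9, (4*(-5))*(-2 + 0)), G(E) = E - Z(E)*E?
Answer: -41/102 ≈ -0.40196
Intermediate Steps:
G(E) = E - E² (G(E) = E - E*E = E - E²)
X = 123 (X = 114 - 1*(-9) = 114 + 9 = 123)
x = -102/41 (x = (18*(1 - 1*18))/123 = (18*(1 - 18))*(1/123) = (18*(-17))*(1/123) = -306*1/123 = -102/41 ≈ -2.4878)
1/x = 1/(-102/41) = -41/102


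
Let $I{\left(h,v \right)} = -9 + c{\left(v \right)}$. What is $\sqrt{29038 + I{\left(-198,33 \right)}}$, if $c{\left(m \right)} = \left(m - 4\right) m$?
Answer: $\sqrt{29986} \approx 173.16$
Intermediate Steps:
$c{\left(m \right)} = m \left(-4 + m\right)$ ($c{\left(m \right)} = \left(-4 + m\right) m = m \left(-4 + m\right)$)
$I{\left(h,v \right)} = -9 + v \left(-4 + v\right)$
$\sqrt{29038 + I{\left(-198,33 \right)}} = \sqrt{29038 - \left(9 - 33 \left(-4 + 33\right)\right)} = \sqrt{29038 + \left(-9 + 33 \cdot 29\right)} = \sqrt{29038 + \left(-9 + 957\right)} = \sqrt{29038 + 948} = \sqrt{29986}$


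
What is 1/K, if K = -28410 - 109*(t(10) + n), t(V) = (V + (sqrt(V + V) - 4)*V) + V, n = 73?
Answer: -34187/1144988969 + 2180*sqrt(5)/1144988969 ≈ -2.5601e-5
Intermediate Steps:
t(V) = 2*V + V*(-4 + sqrt(2)*sqrt(V)) (t(V) = (V + (sqrt(2*V) - 4)*V) + V = (V + (sqrt(2)*sqrt(V) - 4)*V) + V = (V + (-4 + sqrt(2)*sqrt(V))*V) + V = (V + V*(-4 + sqrt(2)*sqrt(V))) + V = 2*V + V*(-4 + sqrt(2)*sqrt(V)))
K = -34187 - 2180*sqrt(5) (K = -28410 - 109*((-2*10 + sqrt(2)*10**(3/2)) + 73) = -28410 - 109*((-20 + sqrt(2)*(10*sqrt(10))) + 73) = -28410 - 109*((-20 + 20*sqrt(5)) + 73) = -28410 - 109*(53 + 20*sqrt(5)) = -28410 - (5777 + 2180*sqrt(5)) = -28410 + (-5777 - 2180*sqrt(5)) = -34187 - 2180*sqrt(5) ≈ -39062.)
1/K = 1/(-34187 - 2180*sqrt(5))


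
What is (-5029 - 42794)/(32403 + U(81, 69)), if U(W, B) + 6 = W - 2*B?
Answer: -15941/10780 ≈ -1.4788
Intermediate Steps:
U(W, B) = -6 + W - 2*B (U(W, B) = -6 + (W - 2*B) = -6 + W - 2*B)
(-5029 - 42794)/(32403 + U(81, 69)) = (-5029 - 42794)/(32403 + (-6 + 81 - 2*69)) = -47823/(32403 + (-6 + 81 - 138)) = -47823/(32403 - 63) = -47823/32340 = -47823*1/32340 = -15941/10780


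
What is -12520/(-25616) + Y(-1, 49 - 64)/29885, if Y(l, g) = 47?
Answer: 46920519/95691770 ≈ 0.49033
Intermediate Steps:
-12520/(-25616) + Y(-1, 49 - 64)/29885 = -12520/(-25616) + 47/29885 = -12520*(-1/25616) + 47*(1/29885) = 1565/3202 + 47/29885 = 46920519/95691770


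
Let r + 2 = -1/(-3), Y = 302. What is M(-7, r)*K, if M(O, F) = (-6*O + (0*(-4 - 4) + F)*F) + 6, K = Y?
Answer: 138014/9 ≈ 15335.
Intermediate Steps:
K = 302
r = -5/3 (r = -2 - 1/(-3) = -2 - 1*(-⅓) = -2 + ⅓ = -5/3 ≈ -1.6667)
M(O, F) = 6 + F² - 6*O (M(O, F) = (-6*O + (0*(-8) + F)*F) + 6 = (-6*O + (0 + F)*F) + 6 = (-6*O + F*F) + 6 = (-6*O + F²) + 6 = (F² - 6*O) + 6 = 6 + F² - 6*O)
M(-7, r)*K = (6 + (-5/3)² - 6*(-7))*302 = (6 + 25/9 + 42)*302 = (457/9)*302 = 138014/9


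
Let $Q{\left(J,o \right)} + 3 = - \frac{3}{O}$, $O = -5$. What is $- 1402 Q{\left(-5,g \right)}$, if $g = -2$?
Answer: $\frac{16824}{5} \approx 3364.8$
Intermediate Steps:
$Q{\left(J,o \right)} = - \frac{12}{5}$ ($Q{\left(J,o \right)} = -3 - \frac{3}{-5} = -3 - - \frac{3}{5} = -3 + \frac{3}{5} = - \frac{12}{5}$)
$- 1402 Q{\left(-5,g \right)} = \left(-1402\right) \left(- \frac{12}{5}\right) = \frac{16824}{5}$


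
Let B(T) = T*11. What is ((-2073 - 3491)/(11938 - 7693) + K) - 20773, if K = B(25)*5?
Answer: -82350074/4245 ≈ -19399.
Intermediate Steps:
B(T) = 11*T
K = 1375 (K = (11*25)*5 = 275*5 = 1375)
((-2073 - 3491)/(11938 - 7693) + K) - 20773 = ((-2073 - 3491)/(11938 - 7693) + 1375) - 20773 = (-5564/4245 + 1375) - 20773 = 5831311/4245 - 20773 = -82350074/4245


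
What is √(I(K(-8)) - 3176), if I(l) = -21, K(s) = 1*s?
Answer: I*√3197 ≈ 56.542*I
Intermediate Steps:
K(s) = s
√(I(K(-8)) - 3176) = √(-21 - 3176) = √(-3197) = I*√3197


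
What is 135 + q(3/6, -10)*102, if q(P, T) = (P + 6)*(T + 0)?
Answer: -6495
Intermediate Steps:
q(P, T) = T*(6 + P) (q(P, T) = (6 + P)*T = T*(6 + P))
135 + q(3/6, -10)*102 = 135 - 10*(6 + 3/6)*102 = 135 - 10*(6 + 3*(⅙))*102 = 135 - 10*(6 + ½)*102 = 135 - 10*13/2*102 = 135 - 65*102 = 135 - 6630 = -6495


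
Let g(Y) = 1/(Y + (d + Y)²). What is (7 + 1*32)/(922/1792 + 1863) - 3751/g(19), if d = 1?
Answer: -2624229839377/1669709 ≈ -1.5717e+6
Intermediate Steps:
g(Y) = 1/(Y + (1 + Y)²)
(7 + 1*32)/(922/1792 + 1863) - 3751/g(19) = (7 + 1*32)/(922/1792 + 1863) - (71269 + 3751*(1 + 19)²) = (7 + 32)/(922*(1/1792) + 1863) - 3751/(1/(19 + 20²)) = 39/(461/896 + 1863) - 3751/(1/(19 + 400)) = 39/(1669709/896) - 3751/(1/419) = 39*(896/1669709) - 3751/1/419 = 34944/1669709 - 3751*419 = 34944/1669709 - 1571669 = -2624229839377/1669709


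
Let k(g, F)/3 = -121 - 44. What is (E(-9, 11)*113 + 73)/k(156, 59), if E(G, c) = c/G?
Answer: 586/4455 ≈ 0.13154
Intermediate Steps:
k(g, F) = -495 (k(g, F) = 3*(-121 - 44) = 3*(-165) = -495)
(E(-9, 11)*113 + 73)/k(156, 59) = ((11/(-9))*113 + 73)/(-495) = ((11*(-⅑))*113 + 73)*(-1/495) = (-11/9*113 + 73)*(-1/495) = (-1243/9 + 73)*(-1/495) = -586/9*(-1/495) = 586/4455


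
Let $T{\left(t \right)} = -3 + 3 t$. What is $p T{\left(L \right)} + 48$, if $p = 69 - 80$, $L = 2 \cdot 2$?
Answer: $-51$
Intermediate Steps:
$L = 4$
$p = -11$ ($p = 69 - 80 = -11$)
$p T{\left(L \right)} + 48 = - 11 \left(-3 + 3 \cdot 4\right) + 48 = - 11 \left(-3 + 12\right) + 48 = \left(-11\right) 9 + 48 = -99 + 48 = -51$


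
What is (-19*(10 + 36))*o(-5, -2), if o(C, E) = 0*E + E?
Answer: 1748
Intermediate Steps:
o(C, E) = E (o(C, E) = 0 + E = E)
(-19*(10 + 36))*o(-5, -2) = -19*(10 + 36)*(-2) = -19*46*(-2) = -874*(-2) = 1748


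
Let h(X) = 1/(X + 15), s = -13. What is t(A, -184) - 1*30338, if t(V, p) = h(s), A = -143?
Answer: -60675/2 ≈ -30338.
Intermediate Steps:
h(X) = 1/(15 + X)
t(V, p) = ½ (t(V, p) = 1/(15 - 13) = 1/2 = ½)
t(A, -184) - 1*30338 = ½ - 1*30338 = ½ - 30338 = -60675/2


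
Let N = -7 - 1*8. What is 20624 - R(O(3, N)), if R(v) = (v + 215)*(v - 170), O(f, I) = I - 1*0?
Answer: 57624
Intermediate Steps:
N = -15 (N = -7 - 8 = -15)
O(f, I) = I (O(f, I) = I + 0 = I)
R(v) = (-170 + v)*(215 + v) (R(v) = (215 + v)*(-170 + v) = (-170 + v)*(215 + v))
20624 - R(O(3, N)) = 20624 - (-36550 + (-15)² + 45*(-15)) = 20624 - (-36550 + 225 - 675) = 20624 - 1*(-37000) = 20624 + 37000 = 57624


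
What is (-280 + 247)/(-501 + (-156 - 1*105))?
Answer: 11/254 ≈ 0.043307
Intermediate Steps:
(-280 + 247)/(-501 + (-156 - 1*105)) = -33/(-501 + (-156 - 105)) = -33/(-501 - 261) = -33/(-762) = -33*(-1/762) = 11/254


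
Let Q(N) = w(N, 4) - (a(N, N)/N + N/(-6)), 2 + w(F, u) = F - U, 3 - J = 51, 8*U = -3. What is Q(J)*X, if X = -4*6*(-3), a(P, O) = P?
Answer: -4221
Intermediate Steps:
U = -3/8 (U = (⅛)*(-3) = -3/8 ≈ -0.37500)
J = -48 (J = 3 - 1*51 = 3 - 51 = -48)
X = 72 (X = -24*(-3) = 72)
w(F, u) = -13/8 + F (w(F, u) = -2 + (F - 1*(-3/8)) = -2 + (F + 3/8) = -2 + (3/8 + F) = -13/8 + F)
Q(N) = -21/8 + 7*N/6 (Q(N) = (-13/8 + N) - (N/N + N/(-6)) = (-13/8 + N) - (1 + N*(-⅙)) = (-13/8 + N) - (1 - N/6) = (-13/8 + N) + (-1 + N/6) = -21/8 + 7*N/6)
Q(J)*X = (-21/8 + (7/6)*(-48))*72 = (-21/8 - 56)*72 = -469/8*72 = -4221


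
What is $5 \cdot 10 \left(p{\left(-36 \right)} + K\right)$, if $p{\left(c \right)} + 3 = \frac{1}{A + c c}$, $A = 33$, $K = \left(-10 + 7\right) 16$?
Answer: $- \frac{3388900}{1329} \approx -2550.0$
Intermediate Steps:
$K = -48$ ($K = \left(-3\right) 16 = -48$)
$p{\left(c \right)} = -3 + \frac{1}{33 + c^{2}}$ ($p{\left(c \right)} = -3 + \frac{1}{33 + c c} = -3 + \frac{1}{33 + c^{2}}$)
$5 \cdot 10 \left(p{\left(-36 \right)} + K\right) = 5 \cdot 10 \left(\frac{-98 - 3 \left(-36\right)^{2}}{33 + \left(-36\right)^{2}} - 48\right) = 50 \left(\frac{-98 - 3888}{33 + 1296} - 48\right) = 50 \left(\frac{-98 - 3888}{1329} - 48\right) = 50 \left(\frac{1}{1329} \left(-3986\right) - 48\right) = 50 \left(- \frac{3986}{1329} - 48\right) = 50 \left(- \frac{67778}{1329}\right) = - \frac{3388900}{1329}$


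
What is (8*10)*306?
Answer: 24480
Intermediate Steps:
(8*10)*306 = 80*306 = 24480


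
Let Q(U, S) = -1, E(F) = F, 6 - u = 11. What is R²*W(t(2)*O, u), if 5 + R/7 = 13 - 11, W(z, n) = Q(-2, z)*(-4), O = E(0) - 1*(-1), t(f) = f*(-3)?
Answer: 1764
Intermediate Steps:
u = -5 (u = 6 - 1*11 = 6 - 11 = -5)
t(f) = -3*f
O = 1 (O = 0 - 1*(-1) = 0 + 1 = 1)
W(z, n) = 4 (W(z, n) = -1*(-4) = 4)
R = -21 (R = -35 + 7*(13 - 11) = -35 + 7*2 = -35 + 14 = -21)
R²*W(t(2)*O, u) = (-21)²*4 = 441*4 = 1764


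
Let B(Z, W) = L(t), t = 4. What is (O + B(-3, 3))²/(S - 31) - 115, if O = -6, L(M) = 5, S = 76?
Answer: -5174/45 ≈ -114.98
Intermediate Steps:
B(Z, W) = 5
(O + B(-3, 3))²/(S - 31) - 115 = (-6 + 5)²/(76 - 31) - 115 = (-1)²/45 - 115 = 1*(1/45) - 115 = 1/45 - 115 = -5174/45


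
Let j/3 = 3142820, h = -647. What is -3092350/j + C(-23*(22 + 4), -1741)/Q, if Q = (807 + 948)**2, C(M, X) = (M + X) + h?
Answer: -318422289677/967996417050 ≈ -0.32895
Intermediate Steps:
C(M, X) = -647 + M + X (C(M, X) = (M + X) - 647 = -647 + M + X)
j = 9428460 (j = 3*3142820 = 9428460)
Q = 3080025 (Q = 1755**2 = 3080025)
-3092350/j + C(-23*(22 + 4), -1741)/Q = -3092350/9428460 + (-647 - 23*(22 + 4) - 1741)/3080025 = -3092350*1/9428460 + (-647 - 23*26 - 1741)*(1/3080025) = -309235/942846 + (-647 - 598 - 1741)*(1/3080025) = -309235/942846 - 2986*1/3080025 = -309235/942846 - 2986/3080025 = -318422289677/967996417050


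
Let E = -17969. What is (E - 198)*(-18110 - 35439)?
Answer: 972824683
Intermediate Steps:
(E - 198)*(-18110 - 35439) = (-17969 - 198)*(-18110 - 35439) = -18167*(-53549) = 972824683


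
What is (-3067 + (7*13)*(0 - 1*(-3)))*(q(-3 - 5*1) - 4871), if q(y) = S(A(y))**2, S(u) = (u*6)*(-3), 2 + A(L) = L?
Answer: -76916026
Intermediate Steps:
A(L) = -2 + L
S(u) = -18*u (S(u) = (6*u)*(-3) = -18*u)
q(y) = (36 - 18*y)**2 (q(y) = (-18*(-2 + y))**2 = (36 - 18*y)**2)
(-3067 + (7*13)*(0 - 1*(-3)))*(q(-3 - 5*1) - 4871) = (-3067 + (7*13)*(0 - 1*(-3)))*(324*(2 - (-3 - 5*1))**2 - 4871) = (-3067 + 91*(0 + 3))*(324*(2 - (-3 - 5))**2 - 4871) = (-3067 + 91*3)*(324*(2 - 1*(-8))**2 - 4871) = (-3067 + 273)*(324*(2 + 8)**2 - 4871) = -2794*(324*10**2 - 4871) = -2794*(324*100 - 4871) = -2794*(32400 - 4871) = -2794*27529 = -76916026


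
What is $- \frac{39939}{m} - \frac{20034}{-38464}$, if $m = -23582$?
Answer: $\frac{502163871}{226764512} \approx 2.2145$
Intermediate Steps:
$- \frac{39939}{m} - \frac{20034}{-38464} = - \frac{39939}{-23582} - \frac{20034}{-38464} = \left(-39939\right) \left(- \frac{1}{23582}\right) - - \frac{10017}{19232} = \frac{39939}{23582} + \frac{10017}{19232} = \frac{502163871}{226764512}$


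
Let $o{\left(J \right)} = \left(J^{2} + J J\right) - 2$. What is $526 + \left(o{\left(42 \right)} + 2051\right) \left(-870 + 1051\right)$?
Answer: $1009963$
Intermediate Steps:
$o{\left(J \right)} = -2 + 2 J^{2}$ ($o{\left(J \right)} = \left(J^{2} + J^{2}\right) - 2 = 2 J^{2} - 2 = -2 + 2 J^{2}$)
$526 + \left(o{\left(42 \right)} + 2051\right) \left(-870 + 1051\right) = 526 + \left(\left(-2 + 2 \cdot 42^{2}\right) + 2051\right) \left(-870 + 1051\right) = 526 + \left(\left(-2 + 2 \cdot 1764\right) + 2051\right) 181 = 526 + \left(\left(-2 + 3528\right) + 2051\right) 181 = 526 + \left(3526 + 2051\right) 181 = 526 + 5577 \cdot 181 = 526 + 1009437 = 1009963$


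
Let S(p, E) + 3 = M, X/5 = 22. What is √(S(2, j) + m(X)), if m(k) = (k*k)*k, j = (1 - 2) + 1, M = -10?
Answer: 7*√27163 ≈ 1153.7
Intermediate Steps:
X = 110 (X = 5*22 = 110)
j = 0 (j = -1 + 1 = 0)
m(k) = k³ (m(k) = k²*k = k³)
S(p, E) = -13 (S(p, E) = -3 - 10 = -13)
√(S(2, j) + m(X)) = √(-13 + 110³) = √(-13 + 1331000) = √1330987 = 7*√27163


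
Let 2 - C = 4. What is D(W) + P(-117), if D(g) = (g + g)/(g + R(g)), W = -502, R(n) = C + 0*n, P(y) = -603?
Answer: -75727/126 ≈ -601.01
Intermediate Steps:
C = -2 (C = 2 - 1*4 = 2 - 4 = -2)
R(n) = -2 (R(n) = -2 + 0*n = -2 + 0 = -2)
D(g) = 2*g/(-2 + g) (D(g) = (g + g)/(g - 2) = (2*g)/(-2 + g) = 2*g/(-2 + g))
D(W) + P(-117) = 2*(-502)/(-2 - 502) - 603 = 2*(-502)/(-504) - 603 = 2*(-502)*(-1/504) - 603 = 251/126 - 603 = -75727/126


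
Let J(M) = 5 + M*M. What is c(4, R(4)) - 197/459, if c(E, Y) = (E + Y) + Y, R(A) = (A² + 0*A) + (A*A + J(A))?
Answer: 50293/459 ≈ 109.57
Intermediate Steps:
J(M) = 5 + M²
R(A) = 5 + 3*A² (R(A) = (A² + 0*A) + (A*A + (5 + A²)) = (A² + 0) + (A² + (5 + A²)) = A² + (5 + 2*A²) = 5 + 3*A²)
c(E, Y) = E + 2*Y
c(4, R(4)) - 197/459 = (4 + 2*(5 + 3*4²)) - 197/459 = (4 + 2*(5 + 3*16)) - 197*1/459 = (4 + 2*(5 + 48)) - 197/459 = (4 + 2*53) - 197/459 = (4 + 106) - 197/459 = 110 - 197/459 = 50293/459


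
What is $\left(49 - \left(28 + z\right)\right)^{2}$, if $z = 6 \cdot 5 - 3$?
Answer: $36$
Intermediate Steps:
$z = 27$ ($z = 30 - 3 = 27$)
$\left(49 - \left(28 + z\right)\right)^{2} = \left(49 - 55\right)^{2} = \left(-6\right)^{2} = 36$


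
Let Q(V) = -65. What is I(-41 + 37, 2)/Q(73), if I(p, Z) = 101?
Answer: -101/65 ≈ -1.5538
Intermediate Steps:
I(-41 + 37, 2)/Q(73) = 101/(-65) = 101*(-1/65) = -101/65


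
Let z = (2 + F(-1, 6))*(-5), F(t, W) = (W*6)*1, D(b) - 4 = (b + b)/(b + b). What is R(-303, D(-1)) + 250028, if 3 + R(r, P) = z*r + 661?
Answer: 308256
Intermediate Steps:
D(b) = 5 (D(b) = 4 + (b + b)/(b + b) = 4 + (2*b)/((2*b)) = 4 + (2*b)*(1/(2*b)) = 4 + 1 = 5)
F(t, W) = 6*W (F(t, W) = (6*W)*1 = 6*W)
z = -190 (z = (2 + 6*6)*(-5) = (2 + 36)*(-5) = 38*(-5) = -190)
R(r, P) = 658 - 190*r (R(r, P) = -3 + (-190*r + 661) = -3 + (661 - 190*r) = 658 - 190*r)
R(-303, D(-1)) + 250028 = (658 - 190*(-303)) + 250028 = (658 + 57570) + 250028 = 58228 + 250028 = 308256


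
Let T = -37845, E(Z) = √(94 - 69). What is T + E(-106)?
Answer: -37840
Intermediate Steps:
E(Z) = 5 (E(Z) = √25 = 5)
T + E(-106) = -37845 + 5 = -37840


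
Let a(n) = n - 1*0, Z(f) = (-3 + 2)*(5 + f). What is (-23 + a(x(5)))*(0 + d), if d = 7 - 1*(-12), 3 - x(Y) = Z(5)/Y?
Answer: -342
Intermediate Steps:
Z(f) = -5 - f (Z(f) = -(5 + f) = -5 - f)
x(Y) = 3 + 10/Y (x(Y) = 3 - (-5 - 1*5)/Y = 3 - (-5 - 5)/Y = 3 - (-10)/Y = 3 + 10/Y)
d = 19 (d = 7 + 12 = 19)
a(n) = n (a(n) = n + 0 = n)
(-23 + a(x(5)))*(0 + d) = (-23 + (3 + 10/5))*(0 + 19) = (-23 + (3 + 10*(⅕)))*19 = (-23 + (3 + 2))*19 = (-23 + 5)*19 = -18*19 = -342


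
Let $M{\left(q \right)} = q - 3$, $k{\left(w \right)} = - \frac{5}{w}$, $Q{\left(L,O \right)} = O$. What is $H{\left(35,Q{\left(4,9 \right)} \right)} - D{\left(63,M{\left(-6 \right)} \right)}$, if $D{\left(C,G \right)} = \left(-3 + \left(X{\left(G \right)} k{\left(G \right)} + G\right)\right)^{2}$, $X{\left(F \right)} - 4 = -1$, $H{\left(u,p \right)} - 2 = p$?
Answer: $- \frac{862}{9} \approx -95.778$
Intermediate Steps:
$H{\left(u,p \right)} = 2 + p$
$M{\left(q \right)} = -3 + q$
$X{\left(F \right)} = 3$ ($X{\left(F \right)} = 4 - 1 = 3$)
$D{\left(C,G \right)} = \left(-3 + G - \frac{15}{G}\right)^{2}$ ($D{\left(C,G \right)} = \left(-3 + \left(3 \left(- \frac{5}{G}\right) + G\right)\right)^{2} = \left(-3 + \left(- \frac{15}{G} + G\right)\right)^{2} = \left(-3 + \left(G - \frac{15}{G}\right)\right)^{2} = \left(-3 + G - \frac{15}{G}\right)^{2}$)
$H{\left(35,Q{\left(4,9 \right)} \right)} - D{\left(63,M{\left(-6 \right)} \right)} = \left(2 + 9\right) - \frac{\left(-15 + \left(-3 - 6\right) \left(-3 - 9\right)\right)^{2}}{\left(-3 - 6\right)^{2}} = 11 - \frac{\left(-15 - 9 \left(-3 - 9\right)\right)^{2}}{81} = 11 - \frac{\left(-15 - -108\right)^{2}}{81} = 11 - \frac{\left(-15 + 108\right)^{2}}{81} = 11 - \frac{93^{2}}{81} = 11 - \frac{1}{81} \cdot 8649 = 11 - \frac{961}{9} = - \frac{862}{9}$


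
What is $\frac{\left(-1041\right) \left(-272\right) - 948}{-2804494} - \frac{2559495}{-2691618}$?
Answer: $\frac{1069750500743}{1258104421882} \approx 0.85029$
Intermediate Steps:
$\frac{\left(-1041\right) \left(-272\right) - 948}{-2804494} - \frac{2559495}{-2691618} = \left(283152 - 948\right) \left(- \frac{1}{2804494}\right) - - \frac{853165}{897206} = 282204 \left(- \frac{1}{2804494}\right) + \frac{853165}{897206} = - \frac{141102}{1402247} + \frac{853165}{897206} = \frac{1069750500743}{1258104421882}$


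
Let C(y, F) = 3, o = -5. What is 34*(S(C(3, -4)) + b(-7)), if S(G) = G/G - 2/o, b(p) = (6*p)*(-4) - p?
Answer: 29988/5 ≈ 5997.6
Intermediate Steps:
b(p) = -25*p (b(p) = -24*p - p = -25*p)
S(G) = 7/5 (S(G) = G/G - 2/(-5) = 1 - 2*(-⅕) = 1 + ⅖ = 7/5)
34*(S(C(3, -4)) + b(-7)) = 34*(7/5 - 25*(-7)) = 34*(7/5 + 175) = 34*(882/5) = 29988/5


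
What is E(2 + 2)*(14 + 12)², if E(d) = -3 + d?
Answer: 676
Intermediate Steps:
E(2 + 2)*(14 + 12)² = (-3 + (2 + 2))*(14 + 12)² = (-3 + 4)*26² = 1*676 = 676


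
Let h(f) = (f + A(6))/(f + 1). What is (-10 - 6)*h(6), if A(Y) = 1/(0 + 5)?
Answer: -496/35 ≈ -14.171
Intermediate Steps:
A(Y) = ⅕ (A(Y) = 1/5 = ⅕)
h(f) = (⅕ + f)/(1 + f) (h(f) = (f + ⅕)/(f + 1) = (⅕ + f)/(1 + f))
(-10 - 6)*h(6) = (-10 - 6)*((⅕ + 6)/(1 + 6)) = -16*31/(7*5) = -16*31/35 = -496/35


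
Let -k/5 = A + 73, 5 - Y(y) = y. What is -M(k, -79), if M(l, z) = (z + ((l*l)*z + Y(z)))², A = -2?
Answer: -99121338640900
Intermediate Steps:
Y(y) = 5 - y
k = -355 (k = -5*(-2 + 73) = -5*71 = -355)
M(l, z) = (5 + z*l²)² (M(l, z) = (z + ((l*l)*z + (5 - z)))² = (z + (l²*z + (5 - z)))² = (z + (z*l² + (5 - z)))² = (z + (5 - z + z*l²))² = (5 + z*l²)²)
-M(k, -79) = -(5 - 79*(-355)²)² = -(5 - 79*126025)² = -(5 - 9955975)² = -1*(-9955970)² = -1*99121338640900 = -99121338640900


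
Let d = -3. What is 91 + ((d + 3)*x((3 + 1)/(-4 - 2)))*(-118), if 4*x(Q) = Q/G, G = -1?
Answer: 91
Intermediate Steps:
x(Q) = -Q/4 (x(Q) = (Q/(-1))/4 = (Q*(-1))/4 = (-Q)/4 = -Q/4)
91 + ((d + 3)*x((3 + 1)/(-4 - 2)))*(-118) = 91 + ((-3 + 3)*(-(3 + 1)/(4*(-4 - 2))))*(-118) = 91 + (0*(-1/(-6)))*(-118) = 91 + (0*(-(-1)/6))*(-118) = 91 + (0*(-1/4*(-2/3)))*(-118) = 91 + (0*(1/6))*(-118) = 91 + 0*(-118) = 91 + 0 = 91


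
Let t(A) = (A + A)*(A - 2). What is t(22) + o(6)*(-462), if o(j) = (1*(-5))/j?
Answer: 1265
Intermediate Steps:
t(A) = 2*A*(-2 + A) (t(A) = (2*A)*(-2 + A) = 2*A*(-2 + A))
o(j) = -5/j
t(22) + o(6)*(-462) = 2*22*(-2 + 22) - 5/6*(-462) = 2*22*20 - 5*1/6*(-462) = 880 - 5/6*(-462) = 880 + 385 = 1265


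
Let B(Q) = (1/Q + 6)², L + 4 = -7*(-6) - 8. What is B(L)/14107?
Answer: 32761/12696300 ≈ 0.0025804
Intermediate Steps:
L = 30 (L = -4 + (-7*(-6) - 8) = -4 + (42 - 8) = -4 + 34 = 30)
B(Q) = (6 + 1/Q)²
B(L)/14107 = ((1 + 6*30)²/30²)/14107 = ((1 + 180)²/900)*(1/14107) = ((1/900)*181²)*(1/14107) = ((1/900)*32761)*(1/14107) = (32761/900)*(1/14107) = 32761/12696300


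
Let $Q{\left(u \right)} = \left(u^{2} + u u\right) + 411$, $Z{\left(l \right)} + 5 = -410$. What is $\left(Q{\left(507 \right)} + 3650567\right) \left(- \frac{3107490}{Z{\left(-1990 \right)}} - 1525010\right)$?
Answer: $- \frac{524609365309232}{83} \approx -6.3206 \cdot 10^{12}$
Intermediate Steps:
$Z{\left(l \right)} = -415$ ($Z{\left(l \right)} = -5 - 410 = -415$)
$Q{\left(u \right)} = 411 + 2 u^{2}$ ($Q{\left(u \right)} = \left(u^{2} + u^{2}\right) + 411 = 2 u^{2} + 411 = 411 + 2 u^{2}$)
$\left(Q{\left(507 \right)} + 3650567\right) \left(- \frac{3107490}{Z{\left(-1990 \right)}} - 1525010\right) = \left(\left(411 + 2 \cdot 507^{2}\right) + 3650567\right) \left(- \frac{3107490}{-415} - 1525010\right) = \left(\left(411 + 2 \cdot 257049\right) + 3650567\right) \left(\left(-3107490\right) \left(- \frac{1}{415}\right) - 1525010\right) = \left(\left(411 + 514098\right) + 3650567\right) \left(\frac{621498}{83} - 1525010\right) = \left(514509 + 3650567\right) \left(- \frac{125954332}{83}\right) = 4165076 \left(- \frac{125954332}{83}\right) = - \frac{524609365309232}{83}$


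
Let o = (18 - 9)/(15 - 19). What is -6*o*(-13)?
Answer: -351/2 ≈ -175.50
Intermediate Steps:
o = -9/4 (o = 9/(-4) = 9*(-¼) = -9/4 ≈ -2.2500)
-6*o*(-13) = -6*(-9/4)*(-13) = (27/2)*(-13) = -351/2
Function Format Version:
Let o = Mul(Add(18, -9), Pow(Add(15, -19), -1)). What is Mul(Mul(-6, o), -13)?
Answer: Rational(-351, 2) ≈ -175.50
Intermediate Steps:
o = Rational(-9, 4) (o = Mul(9, Pow(-4, -1)) = Mul(9, Rational(-1, 4)) = Rational(-9, 4) ≈ -2.2500)
Mul(Mul(-6, o), -13) = Mul(Mul(-6, Rational(-9, 4)), -13) = Mul(Rational(27, 2), -13) = Rational(-351, 2)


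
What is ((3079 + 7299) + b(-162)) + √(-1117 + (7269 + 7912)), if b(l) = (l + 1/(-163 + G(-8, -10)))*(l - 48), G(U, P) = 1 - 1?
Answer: 7237084/163 + 4*√879 ≈ 44518.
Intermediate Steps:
G(U, P) = 0
b(l) = (-48 + l)*(-1/163 + l) (b(l) = (l + 1/(-163 + 0))*(l - 48) = (l + 1/(-163))*(-48 + l) = (l - 1/163)*(-48 + l) = (-1/163 + l)*(-48 + l) = (-48 + l)*(-1/163 + l))
((3079 + 7299) + b(-162)) + √(-1117 + (7269 + 7912)) = ((3079 + 7299) + (48/163 + (-162)² - 7825/163*(-162))) + √(-1117 + (7269 + 7912)) = (10378 + (48/163 + 26244 + 1267650/163)) + √(-1117 + 15181) = (10378 + 5545470/163) + √14064 = 7237084/163 + 4*√879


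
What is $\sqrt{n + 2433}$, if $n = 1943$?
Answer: $2 \sqrt{1094} \approx 66.151$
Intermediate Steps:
$\sqrt{n + 2433} = \sqrt{1943 + 2433} = \sqrt{4376} = 2 \sqrt{1094}$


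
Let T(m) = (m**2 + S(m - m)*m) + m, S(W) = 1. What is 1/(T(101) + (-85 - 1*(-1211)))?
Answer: 1/11529 ≈ 8.6738e-5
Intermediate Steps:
T(m) = m**2 + 2*m (T(m) = (m**2 + 1*m) + m = (m**2 + m) + m = (m + m**2) + m = m**2 + 2*m)
1/(T(101) + (-85 - 1*(-1211))) = 1/(101*(2 + 101) + (-85 - 1*(-1211))) = 1/(101*103 + (-85 + 1211)) = 1/(10403 + 1126) = 1/11529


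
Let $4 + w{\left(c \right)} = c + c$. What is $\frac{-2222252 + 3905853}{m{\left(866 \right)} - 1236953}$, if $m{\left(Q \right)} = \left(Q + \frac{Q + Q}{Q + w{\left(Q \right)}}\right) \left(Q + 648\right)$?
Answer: $\frac{2183630497}{97510911} \approx 22.394$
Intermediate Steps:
$w{\left(c \right)} = -4 + 2 c$ ($w{\left(c \right)} = -4 + \left(c + c\right) = -4 + 2 c$)
$m{\left(Q \right)} = \left(648 + Q\right) \left(Q + \frac{2 Q}{-4 + 3 Q}\right)$ ($m{\left(Q \right)} = \left(Q + \frac{Q + Q}{Q + \left(-4 + 2 Q\right)}\right) \left(Q + 648\right) = \left(Q + \frac{2 Q}{-4 + 3 Q}\right) \left(648 + Q\right) = \left(648 + Q\right) \left(Q + \frac{2 Q}{-4 + 3 Q}\right)$)
$\frac{-2222252 + 3905853}{m{\left(866 \right)} - 1236953} = \frac{-2222252 + 3905853}{\frac{866 \left(-1296 + 3 \cdot 866^{2} + 1942 \cdot 866\right)}{-4 + 3 \cdot 866} - 1236953} = \frac{1683601}{\frac{866 \left(-1296 + 3 \cdot 749956 + 1681772\right)}{-4 + 2598} + \left(-1962725 + 725772\right)} = \frac{1683601}{\frac{866 \left(-1296 + 2249868 + 1681772\right)}{2594} - 1236953} = \frac{1683601}{866 \cdot \frac{1}{2594} \cdot 3930344 - 1236953} = \frac{1683601}{\frac{1701838952}{1297} - 1236953} = \frac{1683601}{\frac{97510911}{1297}} = 1683601 \cdot \frac{1297}{97510911} = \frac{2183630497}{97510911}$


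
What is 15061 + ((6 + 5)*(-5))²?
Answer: 18086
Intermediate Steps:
15061 + ((6 + 5)*(-5))² = 15061 + (11*(-5))² = 15061 + (-55)² = 15061 + 3025 = 18086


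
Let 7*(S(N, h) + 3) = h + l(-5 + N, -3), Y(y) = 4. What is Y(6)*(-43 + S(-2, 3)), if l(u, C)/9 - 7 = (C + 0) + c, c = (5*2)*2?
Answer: -412/7 ≈ -58.857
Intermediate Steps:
c = 20 (c = 10*2 = 20)
l(u, C) = 243 + 9*C (l(u, C) = 63 + 9*((C + 0) + 20) = 63 + 9*(C + 20) = 63 + 9*(20 + C) = 63 + (180 + 9*C) = 243 + 9*C)
S(N, h) = 195/7 + h/7 (S(N, h) = -3 + (h + (243 + 9*(-3)))/7 = -3 + (h + (243 - 27))/7 = -3 + (h + 216)/7 = -3 + (216 + h)/7 = -3 + (216/7 + h/7) = 195/7 + h/7)
Y(6)*(-43 + S(-2, 3)) = 4*(-43 + (195/7 + (⅐)*3)) = 4*(-43 + (195/7 + 3/7)) = 4*(-43 + 198/7) = 4*(-103/7) = -412/7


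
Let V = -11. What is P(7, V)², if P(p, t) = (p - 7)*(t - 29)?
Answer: 0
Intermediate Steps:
P(p, t) = (-29 + t)*(-7 + p) (P(p, t) = (-7 + p)*(-29 + t) = (-29 + t)*(-7 + p))
P(7, V)² = (203 - 29*7 - 7*(-11) + 7*(-11))² = (203 - 203 + 77 - 77)² = 0² = 0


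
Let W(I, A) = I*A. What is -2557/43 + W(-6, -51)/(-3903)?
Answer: -3331043/55943 ≈ -59.544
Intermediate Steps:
W(I, A) = A*I
-2557/43 + W(-6, -51)/(-3903) = -2557/43 - 51*(-6)/(-3903) = -2557*1/43 + 306*(-1/3903) = -2557/43 - 102/1301 = -3331043/55943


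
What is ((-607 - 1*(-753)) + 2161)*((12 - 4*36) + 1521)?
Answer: 3204423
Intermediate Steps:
((-607 - 1*(-753)) + 2161)*((12 - 4*36) + 1521) = ((-607 + 753) + 2161)*((12 - 144) + 1521) = (146 + 2161)*(-132 + 1521) = 2307*1389 = 3204423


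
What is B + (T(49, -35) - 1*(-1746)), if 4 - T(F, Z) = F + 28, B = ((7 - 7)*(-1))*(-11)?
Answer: 1673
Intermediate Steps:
B = 0 (B = (0*(-1))*(-11) = 0*(-11) = 0)
T(F, Z) = -24 - F (T(F, Z) = 4 - (F + 28) = 4 - (28 + F) = 4 + (-28 - F) = -24 - F)
B + (T(49, -35) - 1*(-1746)) = 0 + ((-24 - 1*49) - 1*(-1746)) = 0 + ((-24 - 49) + 1746) = 0 + (-73 + 1746) = 0 + 1673 = 1673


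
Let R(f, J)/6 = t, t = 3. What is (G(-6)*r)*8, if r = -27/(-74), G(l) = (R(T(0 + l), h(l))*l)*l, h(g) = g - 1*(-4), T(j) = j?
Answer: 69984/37 ≈ 1891.5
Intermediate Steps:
h(g) = 4 + g (h(g) = g + 4 = 4 + g)
R(f, J) = 18 (R(f, J) = 6*3 = 18)
G(l) = 18*l² (G(l) = (18*l)*l = 18*l²)
r = 27/74 (r = -27*(-1/74) = 27/74 ≈ 0.36486)
(G(-6)*r)*8 = ((18*(-6)²)*(27/74))*8 = ((18*36)*(27/74))*8 = (648*(27/74))*8 = (8748/37)*8 = 69984/37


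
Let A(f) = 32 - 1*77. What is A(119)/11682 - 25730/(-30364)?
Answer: 4155715/4926559 ≈ 0.84353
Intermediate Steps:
A(f) = -45 (A(f) = 32 - 77 = -45)
A(119)/11682 - 25730/(-30364) = -45/11682 - 25730/(-30364) = -45*1/11682 - 25730*(-1/30364) = -5/1298 + 12865/15182 = 4155715/4926559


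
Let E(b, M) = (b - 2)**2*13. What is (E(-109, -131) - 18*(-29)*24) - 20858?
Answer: 151843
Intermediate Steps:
E(b, M) = 13*(-2 + b)**2 (E(b, M) = (-2 + b)**2*13 = 13*(-2 + b)**2)
(E(-109, -131) - 18*(-29)*24) - 20858 = (13*(-2 - 109)**2 - 18*(-29)*24) - 20858 = (13*(-111)**2 + 522*24) - 20858 = (13*12321 + 12528) - 20858 = (160173 + 12528) - 20858 = 172701 - 20858 = 151843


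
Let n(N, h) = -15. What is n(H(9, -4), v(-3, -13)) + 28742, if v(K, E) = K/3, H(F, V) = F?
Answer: 28727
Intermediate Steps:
v(K, E) = K/3 (v(K, E) = K*(⅓) = K/3)
n(H(9, -4), v(-3, -13)) + 28742 = -15 + 28742 = 28727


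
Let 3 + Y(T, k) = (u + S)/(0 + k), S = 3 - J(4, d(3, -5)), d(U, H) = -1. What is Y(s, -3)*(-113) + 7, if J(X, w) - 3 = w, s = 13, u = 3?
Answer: 1490/3 ≈ 496.67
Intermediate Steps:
J(X, w) = 3 + w
S = 1 (S = 3 - (3 - 1) = 3 - 1*2 = 3 - 2 = 1)
Y(T, k) = -3 + 4/k (Y(T, k) = -3 + (3 + 1)/(0 + k) = -3 + 4/k)
Y(s, -3)*(-113) + 7 = (-3 + 4/(-3))*(-113) + 7 = (-3 + 4*(-⅓))*(-113) + 7 = (-3 - 4/3)*(-113) + 7 = -13/3*(-113) + 7 = 1469/3 + 7 = 1490/3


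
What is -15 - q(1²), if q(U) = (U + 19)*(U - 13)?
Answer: 225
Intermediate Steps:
q(U) = (-13 + U)*(19 + U) (q(U) = (19 + U)*(-13 + U) = (-13 + U)*(19 + U))
-15 - q(1²) = -15 - (-247 + (1²)² + 6*1²) = -15 - (-247 + 1² + 6*1) = -15 - (-247 + 1 + 6) = -15 - 1*(-240) = -15 + 240 = 225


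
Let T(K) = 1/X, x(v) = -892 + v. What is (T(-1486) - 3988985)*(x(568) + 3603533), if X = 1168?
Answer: -16787835286943111/1168 ≈ -1.4373e+13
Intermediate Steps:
T(K) = 1/1168
(T(-1486) - 3988985)*(x(568) + 3603533) = (1/1168 - 3988985)*((-892 + 568) + 3603533) = -4659134479*(-324 + 3603533)/1168 = -4659134479/1168*3603209 = -16787835286943111/1168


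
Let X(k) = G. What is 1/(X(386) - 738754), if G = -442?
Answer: -1/739196 ≈ -1.3528e-6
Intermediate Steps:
X(k) = -442
1/(X(386) - 738754) = 1/(-442 - 738754) = 1/(-739196) = -1/739196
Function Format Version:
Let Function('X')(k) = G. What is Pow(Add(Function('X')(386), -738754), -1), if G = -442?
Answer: Rational(-1, 739196) ≈ -1.3528e-6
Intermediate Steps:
Function('X')(k) = -442
Pow(Add(Function('X')(386), -738754), -1) = Pow(Add(-442, -738754), -1) = Pow(-739196, -1) = Rational(-1, 739196)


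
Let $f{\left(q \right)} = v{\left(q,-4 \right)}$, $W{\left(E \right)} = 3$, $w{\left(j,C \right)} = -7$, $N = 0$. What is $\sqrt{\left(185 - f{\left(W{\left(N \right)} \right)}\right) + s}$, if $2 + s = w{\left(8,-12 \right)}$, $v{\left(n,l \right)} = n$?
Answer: $\sqrt{173} \approx 13.153$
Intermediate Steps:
$f{\left(q \right)} = q$
$s = -9$ ($s = -2 - 7 = -9$)
$\sqrt{\left(185 - f{\left(W{\left(N \right)} \right)}\right) + s} = \sqrt{\left(185 - 3\right) - 9} = \sqrt{182 - 9} = \sqrt{173}$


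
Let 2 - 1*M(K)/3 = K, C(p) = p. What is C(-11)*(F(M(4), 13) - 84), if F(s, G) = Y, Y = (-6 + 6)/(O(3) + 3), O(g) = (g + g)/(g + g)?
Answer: 924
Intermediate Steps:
O(g) = 1 (O(g) = (2*g)/((2*g)) = (2*g)*(1/(2*g)) = 1)
M(K) = 6 - 3*K
Y = 0 (Y = (-6 + 6)/(1 + 3) = 0/4 = 0*(1/4) = 0)
F(s, G) = 0
C(-11)*(F(M(4), 13) - 84) = -11*(0 - 84) = -11*(-84) = 924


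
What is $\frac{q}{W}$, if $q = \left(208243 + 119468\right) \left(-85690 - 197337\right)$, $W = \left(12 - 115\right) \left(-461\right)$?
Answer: $- \frac{92751061197}{47483} \approx -1.9534 \cdot 10^{6}$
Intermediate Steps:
$W = 47483$ ($W = \left(-103\right) \left(-461\right) = 47483$)
$q = -92751061197$ ($q = 327711 \left(-283027\right) = -92751061197$)
$\frac{q}{W} = - \frac{92751061197}{47483}$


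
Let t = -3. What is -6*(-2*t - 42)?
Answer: 216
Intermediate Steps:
-6*(-2*t - 42) = -6*(-2*(-3) - 42) = -6*(6 - 42) = -6*(-36) = 216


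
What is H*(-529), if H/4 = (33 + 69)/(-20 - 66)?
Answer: 107916/43 ≈ 2509.7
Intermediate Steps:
H = -204/43 (H = 4*((33 + 69)/(-20 - 66)) = 4*(102/(-86)) = 4*(102*(-1/86)) = 4*(-51/43) = -204/43 ≈ -4.7442)
H*(-529) = -204/43*(-529) = 107916/43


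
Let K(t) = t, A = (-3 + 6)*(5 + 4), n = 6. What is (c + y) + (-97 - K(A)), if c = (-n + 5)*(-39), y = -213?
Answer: -298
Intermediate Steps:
A = 27 (A = 3*9 = 27)
c = 39 (c = (-1*6 + 5)*(-39) = (-6 + 5)*(-39) = -1*(-39) = 39)
(c + y) + (-97 - K(A)) = (39 - 213) + (-97 - 1*27) = -174 + (-97 - 27) = -174 - 124 = -298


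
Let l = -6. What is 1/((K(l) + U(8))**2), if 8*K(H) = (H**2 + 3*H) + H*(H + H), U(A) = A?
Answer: 16/5929 ≈ 0.0026986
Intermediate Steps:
K(H) = 3*H/8 + 3*H**2/8 (K(H) = ((H**2 + 3*H) + H*(H + H))/8 = ((H**2 + 3*H) + H*(2*H))/8 = ((H**2 + 3*H) + 2*H**2)/8 = (3*H + 3*H**2)/8 = 3*H/8 + 3*H**2/8)
1/((K(l) + U(8))**2) = 1/(((3/8)*(-6)*(1 - 6) + 8)**2) = 1/(((3/8)*(-6)*(-5) + 8)**2) = 1/((45/4 + 8)**2) = 1/((77/4)**2) = 1/(5929/16) = 16/5929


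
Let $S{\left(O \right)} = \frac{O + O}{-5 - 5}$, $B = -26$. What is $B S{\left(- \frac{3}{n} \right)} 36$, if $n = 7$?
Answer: $- \frac{2808}{35} \approx -80.229$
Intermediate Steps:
$S{\left(O \right)} = - \frac{O}{5}$ ($S{\left(O \right)} = \frac{2 O}{-10} = 2 O \left(- \frac{1}{10}\right) = - \frac{O}{5}$)
$B S{\left(- \frac{3}{n} \right)} 36 = - 26 \left(- \frac{\left(-3\right) \frac{1}{7}}{5}\right) 36 = - 26 \left(\left(- \frac{1}{5}\right) \left(- \frac{3}{7}\right)\right) 36 = \left(-26\right) \frac{3}{35} \cdot 36 = \left(- \frac{78}{35}\right) 36 = - \frac{2808}{35}$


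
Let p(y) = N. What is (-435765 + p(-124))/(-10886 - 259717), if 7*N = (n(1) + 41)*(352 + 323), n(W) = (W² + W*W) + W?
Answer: 1006885/631407 ≈ 1.5947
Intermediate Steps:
n(W) = W + 2*W² (n(W) = (W² + W²) + W = 2*W² + W = W + 2*W²)
N = 29700/7 (N = ((1*(1 + 2*1) + 41)*(352 + 323))/7 = ((1*(1 + 2) + 41)*675)/7 = ((1*3 + 41)*675)/7 = ((3 + 41)*675)/7 = (44*675)/7 = (⅐)*29700 = 29700/7 ≈ 4242.9)
p(y) = 29700/7
(-435765 + p(-124))/(-10886 - 259717) = (-435765 + 29700/7)/(-10886 - 259717) = -3020655/7/(-270603) = -3020655/7*(-1/270603) = 1006885/631407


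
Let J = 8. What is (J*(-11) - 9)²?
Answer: 9409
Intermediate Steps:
(J*(-11) - 9)² = (8*(-11) - 9)² = (-88 - 9)² = (-97)² = 9409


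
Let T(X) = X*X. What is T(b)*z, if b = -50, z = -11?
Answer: -27500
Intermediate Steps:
T(X) = X²
T(b)*z = (-50)²*(-11) = 2500*(-11) = -27500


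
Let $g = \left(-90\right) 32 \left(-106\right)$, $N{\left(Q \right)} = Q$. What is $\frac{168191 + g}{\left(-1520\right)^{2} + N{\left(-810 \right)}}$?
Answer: $\frac{473471}{2309590} \approx 0.205$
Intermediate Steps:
$g = 305280$ ($g = \left(-2880\right) \left(-106\right) = 305280$)
$\frac{168191 + g}{\left(-1520\right)^{2} + N{\left(-810 \right)}} = \frac{168191 + 305280}{\left(-1520\right)^{2} - 810} = \frac{473471}{2310400 - 810} = \frac{473471}{2309590}$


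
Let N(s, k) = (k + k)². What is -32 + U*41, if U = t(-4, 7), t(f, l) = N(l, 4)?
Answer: 2592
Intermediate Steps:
N(s, k) = 4*k² (N(s, k) = (2*k)² = 4*k²)
t(f, l) = 64 (t(f, l) = 4*4² = 4*16 = 64)
U = 64
-32 + U*41 = -32 + 64*41 = -32 + 2624 = 2592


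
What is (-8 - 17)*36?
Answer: -900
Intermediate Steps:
(-8 - 17)*36 = -25*36 = -900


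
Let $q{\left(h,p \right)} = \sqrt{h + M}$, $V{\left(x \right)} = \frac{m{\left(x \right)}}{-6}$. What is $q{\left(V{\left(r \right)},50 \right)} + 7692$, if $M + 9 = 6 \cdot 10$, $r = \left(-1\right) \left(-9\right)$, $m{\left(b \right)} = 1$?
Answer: $7692 + \frac{\sqrt{1830}}{6} \approx 7699.1$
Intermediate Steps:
$r = 9$
$M = 51$ ($M = -9 + 6 \cdot 10 = -9 + 60 = 51$)
$V{\left(x \right)} = - \frac{1}{6}$ ($V{\left(x \right)} = 1 \frac{1}{-6} = 1 \left(- \frac{1}{6}\right) = - \frac{1}{6}$)
$q{\left(h,p \right)} = \sqrt{51 + h}$ ($q{\left(h,p \right)} = \sqrt{h + 51} = \sqrt{51 + h}$)
$q{\left(V{\left(r \right)},50 \right)} + 7692 = \sqrt{51 - \frac{1}{6}} + 7692 = \sqrt{\frac{305}{6}} + 7692 = \frac{\sqrt{1830}}{6} + 7692 = 7692 + \frac{\sqrt{1830}}{6}$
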